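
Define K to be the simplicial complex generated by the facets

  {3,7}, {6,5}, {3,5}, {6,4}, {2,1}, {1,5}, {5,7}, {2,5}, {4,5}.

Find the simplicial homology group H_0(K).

H_0 ≅ Z.

We work with the vertex ordering 1 < 2 < 3 < 4 < 5 < 6 < 7. The simplices of K, each written with vertices in increasing order, are:

  0-simplices (7): [1], [2], [3], [4], [5], [6], [7]
  1-simplices (9): [1,2], [1,5], [2,5], [3,5], [3,7], [4,5], [4,6], [5,6], [5,7]

so the chain groups are C_0 ≅ Z^7, C_1 ≅ Z^9.

The boundary map ∂_1: C_1 → C_0 maps an edge to its endpoints' difference, ∂[p,q] = q − p. For instance
  ∂[2,5] = [5] − [2].
The resulting 7×9 matrix has rank 6, and its Smith normal form has invariant factors (1,1,1,1,1,1).

Now H_k = ker ∂_k / im ∂_{k+1}, so:

  H_0: rank C_0 − rank ∂_1 = 7 − 6 = 1, and the invariant factors of ∂_1 are all 1, so H_0 = Z.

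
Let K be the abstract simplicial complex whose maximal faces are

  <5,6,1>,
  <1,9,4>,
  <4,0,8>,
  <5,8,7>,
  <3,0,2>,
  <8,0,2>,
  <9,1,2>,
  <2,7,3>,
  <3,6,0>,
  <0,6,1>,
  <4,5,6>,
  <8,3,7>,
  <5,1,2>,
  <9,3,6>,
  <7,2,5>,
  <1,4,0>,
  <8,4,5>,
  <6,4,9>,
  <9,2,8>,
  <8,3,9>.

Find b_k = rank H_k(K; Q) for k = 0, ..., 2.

Order the vertices as 0 < 1 < 2 < 3 < 4 < 5 < 6 < 7 < 8 < 9. Listing each simplex with vertices in this order, K has dimension 2 with simplices:

  0-simplices (10): [0], [1], [2], [3], [4], [5], [6], [7], [8], [9]
  1-simplices (30): (30 of them)
  2-simplices (20): (20 of them)

giving chain groups C_0 ≅ Z^10, C_1 ≅ Z^30, C_2 ≅ Z^20.

The boundary map ∂_1: C_1 → C_0 maps an edge to its endpoints' difference, ∂[p,q] = q − p.
As a 10×30 matrix over Z this has rank 9, with invariant factors (1,1,1,1,1,1,1,1,1).

∂_2: C_2 → C_1 maps a triangle to the signed sum of its edges. For instance
  ∂[3,6,9] = [6,9] − [3,9] + [3,6],
  ∂[0,4,8] = [4,8] − [0,8] + [0,4].
As a 30×20 matrix over Z this has rank 20, with invariant factors (1,1,1,1,1,1,1,1,1,1,1,1,1,1,1,1,1,1,1,2).

From H_k ≅ ker(∂_k) / im(∂_{k+1}) we obtain:

  H_0: rank C_0 − rank ∂_1 = 10 − 9 = 1, and the invariant factors of ∂_1 are all 1, so H_0 = Z.
  H_1: rank ker ∂_1 − rank ∂_2 = (30 − 9) − 20 = 1, and ∂_2 has invariant factor 2 > 1, so H_1 = Z ⊕ Z/2Z.
  H_2: rank ker ∂_2 − rank ∂_3 = (20 − 20) − 0 = 0, and there is no ∂_3, so H_2 = 0.

(K is a triangulation of the Klein bottle.)

Hence the Betti numbers are b_0 = 1, b_1 = 1, b_2 = 0.

b_0 = 1, b_1 = 1, b_2 = 0.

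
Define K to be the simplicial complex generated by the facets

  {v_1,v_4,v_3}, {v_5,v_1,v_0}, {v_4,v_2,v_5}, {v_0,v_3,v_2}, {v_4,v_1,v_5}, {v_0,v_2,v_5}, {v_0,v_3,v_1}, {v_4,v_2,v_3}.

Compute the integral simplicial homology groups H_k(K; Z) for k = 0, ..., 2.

Take the total order v_0 < v_1 < v_2 < v_3 < v_4 < v_5 on the vertex set. Then K (dimension 2) consists of the simplices:

  0-simplices (6): [v_0], [v_1], [v_2], [v_3], [v_4], [v_5]
  1-simplices (12): [v_0,v_1], [v_0,v_2], [v_0,v_3], [v_0,v_5], [v_1,v_3], [v_1,v_4], [v_1,v_5], [v_2,v_3], [v_2,v_4], [v_2,v_5], [v_3,v_4], [v_4,v_5]
  2-simplices (8): [v_0,v_1,v_3], [v_0,v_1,v_5], [v_0,v_2,v_3], [v_0,v_2,v_5], [v_1,v_3,v_4], [v_1,v_4,v_5], [v_2,v_3,v_4], [v_2,v_4,v_5]

so the chain groups are C_0 ≅ Z^6, C_1 ≅ Z^12, C_2 ≅ Z^8.

The boundary map ∂_1: C_1 → C_0 sends each edge [p,q] (with p < q) to q − p. For instance
  ∂[v_2,v_3] = [v_3] − [v_2].
The 6×12 boundary matrix has rank 5 and Smith normal form diag(1,1,1,1,1).

Boundary ∂_2: C_2 → C_1 sends each 2-simplex [p,q,r] to [q,r] − [p,r] + [p,q]. For instance
  ∂[v_1,v_4,v_5] = [v_4,v_5] − [v_1,v_5] + [v_1,v_4],
  ∂[v_2,v_3,v_4] = [v_3,v_4] − [v_2,v_4] + [v_2,v_3].
This gives a 12×8 integer matrix of rank 7; reducing to Smith normal form yields diagonal entries (1,1,1,1,1,1,1).

Now H_k = ker ∂_k / im ∂_{k+1}, so:

  H_0: rank C_0 − rank ∂_1 = 6 − 5 = 1, and the invariant factors of ∂_1 are all 1, so H_0 = Z.
  H_1: rank ker ∂_1 − rank ∂_2 = (12 − 5) − 7 = 0, and the invariant factors of ∂_2 are all 1, so H_1 = 0.
  H_2: rank ker ∂_2 − rank ∂_3 = (8 − 7) − 0 = 1, and there is no ∂_3, so H_2 = Z.

H_0 ≅ Z,  H_1 = 0,  H_2 ≅ Z.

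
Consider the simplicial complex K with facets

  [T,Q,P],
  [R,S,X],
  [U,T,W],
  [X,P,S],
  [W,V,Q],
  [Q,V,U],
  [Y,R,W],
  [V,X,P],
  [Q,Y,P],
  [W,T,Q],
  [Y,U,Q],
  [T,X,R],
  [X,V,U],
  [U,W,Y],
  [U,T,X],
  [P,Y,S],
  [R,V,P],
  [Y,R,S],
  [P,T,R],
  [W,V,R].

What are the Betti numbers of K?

b_0 = 1, b_1 = 1, b_2 = 0.

Take the total order P < Q < R < S < T < U < V < W < X < Y on the vertex set. Then K (dimension 2) consists of the simplices:

  0-simplices (10): P, Q, R, S, T, U, V, W, X, Y
  1-simplices (30): PQ, PR, PS, PT, PV, PX, PY, QT, QU, QV, QW, QY, RS, RT, RV, RW, RX, RY, SX, SY, TU, TW, TX, UV, UW, UX, UY, VW, VX, WY
  2-simplices (20): PQT, PQY, PRT, PRV, PSX, PSY, PVX, QTW, QUV, QUY, QVW, RSX, RSY, RTX, RVW, RWY, TUW, TUX, UVX, UWY

so the chain groups are C_0 ≅ Z^10, C_1 ≅ Z^30, C_2 ≅ Z^20.

∂_1: C_1 → C_0 sends each edge [p,q] (with p < q) to q − p. For instance
  ∂VW = W − V.
As a 10×30 matrix over Z this has rank 9, with invariant factors (1,1,1,1,1,1,1,1,1).

∂_2: C_2 → C_1 maps a triangle to the signed sum of its edges. For instance
  ∂RVW = VW − RW + RV,
  ∂QTW = TW − QW + QT.
As a 30×20 matrix over Z this has rank 20, with invariant factors (1,1,1,1,1,1,1,1,1,1,1,1,1,1,1,1,1,1,1,2).

Reading off H_k = ker ∂_k / im ∂_{k+1}:

  H_0: rank C_0 − rank ∂_1 = 10 − 9 = 1, and the invariant factors of ∂_1 are all 1, so H_0 ≅ Z.
  H_1: rank ker ∂_1 − rank ∂_2 = (30 − 9) − 20 = 1, and ∂_2 has invariant factor 2 > 1, so H_1 ≅ Z ⊕ Z/2.
  H_2: rank ker ∂_2 − rank ∂_3 = (20 − 20) − 0 = 0, and there is no ∂_3, so H_2 ≅ 0.

As a check, the Euler characteristic is 10 − 30 + 20 = 0, which agrees with 1 − 1 + 0 = 0.

Hence the Betti numbers are b_0 = 1, b_1 = 1, b_2 = 0.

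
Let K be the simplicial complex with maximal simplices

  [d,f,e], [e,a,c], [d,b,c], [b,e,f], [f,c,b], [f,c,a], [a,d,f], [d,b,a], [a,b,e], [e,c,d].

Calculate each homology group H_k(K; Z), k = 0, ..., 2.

H_0 ≅ Z,  H_1 ≅ Z_2,  H_2 = 0.

Order the vertices as a < b < c < d < e < f. Listing each simplex with vertices in this order, K has dimension 2 with simplices:

  0-simplices (6): a, b, c, d, e, f
  1-simplices (15): ab, ac, ad, ae, af, bc, bd, be, bf, cd, ce, cf, de, df, ef
  2-simplices (10): abd, abe, ace, acf, adf, bcd, bcf, bef, cde, def

so the chain groups are C_0 ≅ Z^6, C_1 ≅ Z^15, C_2 ≅ Z^10.

∂_1: C_1 → C_0 maps an edge to its endpoints' difference, ∂[p,q] = q − p. For instance
  ∂be = e − b.
As a 6×15 matrix over Z this has rank 5, with invariant factors (1,1,1,1,1).

The boundary map ∂_2: C_2 → C_1 maps a triangle to the signed sum of its edges. For instance
  ∂cde = de − ce + cd,
  ∂abe = be − ae + ab.
This gives a 15×10 integer matrix of rank 10; reducing to Smith normal form yields diagonal entries (1,1,1,1,1,1,1,1,1,2).

Now H_k = ker ∂_k / im ∂_{k+1}, so:

  H_0: rank C_0 − rank ∂_1 = 6 − 5 = 1, and the invariant factors of ∂_1 are all 1, so H_0 ≅ Z.
  H_1: rank ker ∂_1 − rank ∂_2 = (15 − 5) − 10 = 0, and ∂_2 has invariant factor 2 > 1, so H_1 ≅ Z_2.
  H_2: rank ker ∂_2 − rank ∂_3 = (10 − 10) − 0 = 0, and there is no ∂_3, so H_2 ≅ 0.

As a check, the Euler characteristic is 6 − 15 + 10 = 1, which agrees with 1 − 0 + 0 = 1.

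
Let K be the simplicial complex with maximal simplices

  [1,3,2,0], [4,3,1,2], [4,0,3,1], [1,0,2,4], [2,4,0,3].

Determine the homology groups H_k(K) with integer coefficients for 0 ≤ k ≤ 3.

Order the vertices as 0 < 1 < 2 < 3 < 4. Listing each simplex with vertices in this order, K has dimension 3 with simplices:

  0-simplices (5): [0], [1], [2], [3], [4]
  1-simplices (10): [0,1], [0,2], [0,3], [0,4], [1,2], [1,3], [1,4], [2,3], [2,4], [3,4]
  2-simplices (10): [0,1,2], [0,1,3], [0,1,4], [0,2,3], [0,2,4], [0,3,4], [1,2,3], [1,2,4], [1,3,4], [2,3,4]
  3-simplices (5): [0,1,2,3], [0,1,2,4], [0,1,3,4], [0,2,3,4], [1,2,3,4]

so the chain groups are C_0 ≅ Z^5, C_1 ≅ Z^10, C_2 ≅ Z^10, C_3 ≅ Z^5.

∂_1: C_1 → C_0 is given by ∂[p,q] = [q] − [p]. For instance
  ∂[2,3] = [3] − [2].
This gives a 5×10 integer matrix of rank 4; reducing to Smith normal form yields diagonal entries (1,1,1,1).

The boundary map ∂_2: C_2 → C_1 acts by ∂[p,q,r] = [q,r] − [p,r] + [p,q]. For instance
  ∂[0,3,4] = [3,4] − [0,4] + [0,3],
  ∂[0,1,4] = [1,4] − [0,4] + [0,1].
The 10×10 boundary matrix has rank 6 and Smith normal form diag(1,1,1,1,1,1).

∂_3: C_3 → C_2 sends each 3-simplex σ to the alternating sum Σ_i (−1)^i (σ with its i-th vertex removed). For instance
  ∂[0,1,3,4] = [1,3,4] − [0,3,4] + [0,1,4] − [0,1,3],
  ∂[0,1,2,3] = [1,2,3] − [0,2,3] + [0,1,3] − [0,1,2].
As a 10×5 matrix over Z this has rank 4, with invariant factors (1,1,1,1).

Now H_k = ker ∂_k / im ∂_{k+1}, so:

  H_0: rank C_0 − rank ∂_1 = 5 − 4 = 1, and the invariant factors of ∂_1 are all 1, so H_0 = Z.
  H_1: rank ker ∂_1 − rank ∂_2 = (10 − 4) − 6 = 0, and the invariant factors of ∂_2 are all 1, so H_1 = 0.
  H_2: rank ker ∂_2 − rank ∂_3 = (10 − 6) − 4 = 0, and the invariant factors of ∂_3 are all 1, so H_2 = 0.
  H_3: rank ker ∂_3 − rank ∂_4 = (5 − 4) − 0 = 1, and there is no ∂_4, so H_3 = Z.

As a check, the Euler characteristic is 5 − 10 + 10 − 5 = 0, which agrees with 1 − 0 + 0 − 1 = 0.

H_0 ≅ Z,  H_1 = 0,  H_2 = 0,  H_3 ≅ Z.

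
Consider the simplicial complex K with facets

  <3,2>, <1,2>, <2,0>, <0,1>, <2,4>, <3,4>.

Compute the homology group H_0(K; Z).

Fix the vertex order 0 < 1 < 2 < 3 < 4 and write every simplex with vertices in increasing order. Then dim K = 1 and the simplices of K are:

  0-simplices (5): [0], [1], [2], [3], [4]
  1-simplices (6): [0,1], [0,2], [1,2], [2,3], [2,4], [3,4]

Hence C_0 ≅ Z^5, C_1 ≅ Z^6.

The boundary map ∂_1: C_1 → C_0 is given by ∂[p,q] = [q] − [p]. For instance
  ∂[0,1] = [1] − [0].
The 5×6 boundary matrix has rank 4 and Smith normal form diag(1,1,1,1).

Reading off H_k = ker ∂_k / im ∂_{k+1}:

  H_0: rank C_0 − rank ∂_1 = 5 − 4 = 1, and the invariant factors of ∂_1 are all 1, so H_0 ≅ Z.

H_0 = Z.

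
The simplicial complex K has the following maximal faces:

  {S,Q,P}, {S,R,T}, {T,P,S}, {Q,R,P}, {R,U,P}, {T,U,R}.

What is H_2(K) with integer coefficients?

H_2 = 0.

Take the total order P < Q < R < S < T < U on the vertex set. Then K (dimension 2) consists of the simplices:

  0-simplices (6): P, Q, R, S, T, U
  1-simplices (12): PQ, PR, PS, PT, PU, QR, QS, RS, RT, RU, ST, TU
  2-simplices (6): PQR, PQS, PRU, PST, RST, RTU

Hence C_0 ≅ Z^6, C_1 ≅ Z^12, C_2 ≅ Z^6.

∂_1: C_1 → C_0 is given by ∂[p,q] = [q] − [p]. For instance
  ∂QS = S − Q.
The resulting 6×12 matrix has rank 5, and its Smith normal form has invariant factors (1,1,1,1,1).

∂_2: C_2 → C_1 acts by ∂[p,q,r] = [q,r] − [p,r] + [p,q]. For instance
  ∂PQR = QR − PR + PQ,
  ∂PRU = RU − PU + PR.
As a 12×6 matrix over Z this has rank 6, with invariant factors (1,1,1,1,1,1).

Now H_k = ker ∂_k / im ∂_{k+1}, so:

  H_2: rank ker ∂_2 − rank ∂_3 = (6 − 6) − 0 = 0, and there is no ∂_3, so H_2 ≅ 0.

(K is a triangulation of the cylinder S^1 x I.)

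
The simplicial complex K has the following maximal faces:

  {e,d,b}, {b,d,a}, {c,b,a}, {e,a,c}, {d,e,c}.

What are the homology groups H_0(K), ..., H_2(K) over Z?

Fix the vertex order a < b < c < d < e and write every simplex with vertices in increasing order. Then dim K = 2 and the simplices of K are:

  0-simplices (5): a, b, c, d, e
  1-simplices (10): ab, ac, ad, ae, bc, bd, be, cd, ce, de
  2-simplices (5): abc, abd, ace, bde, cde

so the chain groups are C_0 ≅ Z^5, C_1 ≅ Z^10, C_2 ≅ Z^5.

∂_1: C_1 → C_0 is given by ∂[p,q] = [q] − [p]. For instance
  ∂ad = d − a.
This gives a 5×10 integer matrix of rank 4; reducing to Smith normal form yields diagonal entries (1,1,1,1).

Boundary ∂_2: C_2 → C_1 sends each 2-simplex [p,q,r] to [q,r] − [p,r] + [p,q]. For instance
  ∂cde = de − ce + cd,
  ∂ace = ce − ae + ac.
The 10×5 boundary matrix has rank 5 and Smith normal form diag(1,1,1,1,1).

Reading off H_k = ker ∂_k / im ∂_{k+1}:

  H_0: rank C_0 − rank ∂_1 = 5 − 4 = 1, and the invariant factors of ∂_1 are all 1, so H_0 ≅ Z.
  H_1: rank ker ∂_1 − rank ∂_2 = (10 − 4) − 5 = 1, and the invariant factors of ∂_2 are all 1, so H_1 ≅ Z.
  H_2: rank ker ∂_2 − rank ∂_3 = (5 − 5) − 0 = 0, and there is no ∂_3, so H_2 ≅ 0.

As a check, the Euler characteristic is 5 − 10 + 5 = 0, which agrees with 1 − 1 + 0 = 0.
(K is a triangulation of the Möbius band.)

H_0 = Z,  H_1 = Z,  H_2 = 0.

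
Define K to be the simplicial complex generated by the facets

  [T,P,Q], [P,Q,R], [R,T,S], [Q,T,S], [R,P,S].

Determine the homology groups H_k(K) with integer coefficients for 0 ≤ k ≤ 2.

H_0 = Z,  H_1 = Z,  H_2 = 0.

Order the vertices as P < Q < R < S < T. Listing each simplex with vertices in this order, K has dimension 2 with simplices:

  0-simplices (5): P, Q, R, S, T
  1-simplices (10): PQ, PR, PS, PT, QR, QS, QT, RS, RT, ST
  2-simplices (5): PQR, PQT, PRS, QST, RST

so the chain groups are C_0 ≅ Z^5, C_1 ≅ Z^10, C_2 ≅ Z^5.

Boundary ∂_1: C_1 → C_0 is given by ∂[p,q] = [q] − [p].
This gives a 5×10 integer matrix of rank 4; reducing to Smith normal form yields diagonal entries (1,1,1,1).

The boundary map ∂_2: C_2 → C_1 maps a triangle to the signed sum of its edges. For instance
  ∂RST = ST − RT + RS,
  ∂PQR = QR − PR + PQ.
As a 10×5 matrix over Z this has rank 5, with invariant factors (1,1,1,1,1).

Now H_k = ker ∂_k / im ∂_{k+1}, so:

  H_0: rank C_0 − rank ∂_1 = 5 − 4 = 1, and the invariant factors of ∂_1 are all 1, so H_0 ≅ Z.
  H_1: rank ker ∂_1 − rank ∂_2 = (10 − 4) − 5 = 1, and the invariant factors of ∂_2 are all 1, so H_1 ≅ Z.
  H_2: rank ker ∂_2 − rank ∂_3 = (5 − 5) − 0 = 0, and there is no ∂_3, so H_2 ≅ 0.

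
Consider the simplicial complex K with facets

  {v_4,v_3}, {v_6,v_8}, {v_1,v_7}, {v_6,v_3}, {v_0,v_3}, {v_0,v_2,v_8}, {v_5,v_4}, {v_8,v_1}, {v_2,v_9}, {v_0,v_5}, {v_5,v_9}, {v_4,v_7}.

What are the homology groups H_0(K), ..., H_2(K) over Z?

H_0 = Z,  H_1 = Z^4,  H_2 = 0.

Fix the vertex order v_0 < v_1 < v_2 < v_3 < v_4 < v_5 < v_6 < v_7 < v_8 < v_9 and write every simplex with vertices in increasing order. Then dim K = 2 and the simplices of K are:

  0-simplices (10): [v_0], [v_1], [v_2], [v_3], [v_4], [v_5], [v_6], [v_7], [v_8], [v_9]
  1-simplices (14): [v_0,v_2], [v_0,v_3], [v_0,v_5], [v_0,v_8], [v_1,v_7], [v_1,v_8], [v_2,v_8], [v_2,v_9], [v_3,v_4], [v_3,v_6], [v_4,v_5], [v_4,v_7], [v_5,v_9], [v_6,v_8]
  2-simplices (1): [v_0,v_2,v_8]

so the chain groups are C_0 ≅ Z^10, C_1 ≅ Z^14, C_2 ≅ Z^1.

∂_1: C_1 → C_0 is given by ∂[p,q] = [q] − [p].
The resulting 10×14 matrix has rank 9, and its Smith normal form has invariant factors (1,1,1,1,1,1,1,1,1).

The boundary map ∂_2: C_2 → C_1 acts by ∂[p,q,r] = [q,r] − [p,r] + [p,q]. For instance
  ∂[v_0,v_2,v_8] = [v_2,v_8] − [v_0,v_8] + [v_0,v_2].
The resulting 14×1 matrix has rank 1, and its Smith normal form has invariant factors (1).

Reading off H_k = ker ∂_k / im ∂_{k+1}:

  H_0: rank C_0 − rank ∂_1 = 10 − 9 = 1, and the invariant factors of ∂_1 are all 1, so H_0 = Z.
  H_1: rank ker ∂_1 − rank ∂_2 = (14 − 9) − 1 = 4, and the invariant factors of ∂_2 are all 1, so H_1 = Z^4.
  H_2: rank ker ∂_2 − rank ∂_3 = (1 − 1) − 0 = 0, and there is no ∂_3, so H_2 = 0.

As a check, the Euler characteristic is 10 − 14 + 1 = -3, which agrees with 1 − 4 + 0 = -3.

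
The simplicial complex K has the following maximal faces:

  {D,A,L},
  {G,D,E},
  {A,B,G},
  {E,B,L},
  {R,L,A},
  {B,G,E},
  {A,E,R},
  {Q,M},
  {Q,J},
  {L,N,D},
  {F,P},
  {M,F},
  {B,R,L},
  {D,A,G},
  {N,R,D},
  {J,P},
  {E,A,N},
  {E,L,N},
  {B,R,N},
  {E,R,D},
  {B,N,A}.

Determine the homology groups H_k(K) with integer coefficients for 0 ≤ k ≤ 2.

H_0 ≅ Z^2,  H_1 ≅ Z^3,  H_2 ≅ Z.

K has 13 vertices, 29 edges, 16 triangles.
rank ∂_0 = 0, rank ∂_1 = 11 ⇒ b_0 = 13 − 0 − 11 = 2; all invariant factors of ∂_1 are 1 so no torsion. So H_0 = Z^2.
rank ∂_1 = 11, rank ∂_2 = 15 ⇒ b_1 = 29 − 11 − 15 = 3; all invariant factors of ∂_2 are 1 so no torsion. So H_1 = Z^3.
rank ∂_2 = 15, rank ∂_3 = 0 ⇒ b_2 = 16 − 15 − 0 = 1. So H_2 = Z.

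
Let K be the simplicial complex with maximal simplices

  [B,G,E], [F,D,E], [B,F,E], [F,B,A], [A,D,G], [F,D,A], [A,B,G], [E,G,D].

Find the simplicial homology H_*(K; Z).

H_0 ≅ Z,  H_1 = 0,  H_2 ≅ Z.

Fix the vertex order A < B < D < E < F < G and write every simplex with vertices in increasing order. Then dim K = 2 and the simplices of K are:

  0-simplices (6): A, B, D, E, F, G
  1-simplices (12): AB, AD, AF, AG, BE, BF, BG, DE, DF, DG, EF, EG
  2-simplices (8): ABF, ABG, ADF, ADG, BEF, BEG, DEF, DEG

Hence C_0 ≅ Z^6, C_1 ≅ Z^12, C_2 ≅ Z^8.

∂_1: C_1 → C_0 is given by ∂[p,q] = [q] − [p]. For instance
  ∂BE = E − B.
This gives a 6×12 integer matrix of rank 5; reducing to Smith normal form yields diagonal entries (1,1,1,1,1).

The boundary map ∂_2: C_2 → C_1 sends each 2-simplex [p,q,r] to [q,r] − [p,r] + [p,q]. For instance
  ∂DEG = EG − DG + DE,
  ∂ABF = BF − AF + AB.
As a 12×8 matrix over Z this has rank 7, with invariant factors (1,1,1,1,1,1,1).

Reading off H_k = ker ∂_k / im ∂_{k+1}:

  H_0: rank C_0 − rank ∂_1 = 6 − 5 = 1, and the invariant factors of ∂_1 are all 1, so H_0 ≅ Z.
  H_1: rank ker ∂_1 − rank ∂_2 = (12 − 5) − 7 = 0, and the invariant factors of ∂_2 are all 1, so H_1 ≅ 0.
  H_2: rank ker ∂_2 − rank ∂_3 = (8 − 7) − 0 = 1, and there is no ∂_3, so H_2 ≅ Z.

As a check, the Euler characteristic is 6 − 12 + 8 = 2, which agrees with 1 − 0 + 1 = 2.
(K is a triangulation of the 2-sphere S^2.)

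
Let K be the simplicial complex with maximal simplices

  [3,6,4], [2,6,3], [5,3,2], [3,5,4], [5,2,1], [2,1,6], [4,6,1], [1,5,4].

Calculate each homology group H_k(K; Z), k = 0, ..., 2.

H_0 ≅ Z,  H_1 = 0,  H_2 ≅ Z.

Order the vertices as 1 < 2 < 3 < 4 < 5 < 6. Listing each simplex with vertices in this order, K has dimension 2 with simplices:

  0-simplices (6): [1], [2], [3], [4], [5], [6]
  1-simplices (12): [1,2], [1,4], [1,5], [1,6], [2,3], [2,5], [2,6], [3,4], [3,5], [3,6], [4,5], [4,6]
  2-simplices (8): [1,2,5], [1,2,6], [1,4,5], [1,4,6], [2,3,5], [2,3,6], [3,4,5], [3,4,6]

Hence C_0 ≅ Z^6, C_1 ≅ Z^12, C_2 ≅ Z^8.

The boundary map ∂_1: C_1 → C_0 maps an edge to its endpoints' difference, ∂[p,q] = q − p.
As a 6×12 matrix over Z this has rank 5, with invariant factors (1,1,1,1,1).

The boundary map ∂_2: C_2 → C_1 sends each 2-simplex [p,q,r] to [q,r] − [p,r] + [p,q]. For instance
  ∂[1,4,5] = [4,5] − [1,5] + [1,4],
  ∂[2,3,6] = [3,6] − [2,6] + [2,3].
This gives a 12×8 integer matrix of rank 7; reducing to Smith normal form yields diagonal entries (1,1,1,1,1,1,1).

Reading off H_k = ker ∂_k / im ∂_{k+1}:

  H_0: rank C_0 − rank ∂_1 = 6 − 5 = 1, and the invariant factors of ∂_1 are all 1, so H_0 ≅ Z.
  H_1: rank ker ∂_1 − rank ∂_2 = (12 − 5) − 7 = 0, and the invariant factors of ∂_2 are all 1, so H_1 ≅ 0.
  H_2: rank ker ∂_2 − rank ∂_3 = (8 − 7) − 0 = 1, and there is no ∂_3, so H_2 ≅ Z.

As a check, the Euler characteristic is 6 − 12 + 8 = 2, which agrees with 1 − 0 + 1 = 2.
(K is a triangulation of the 2-sphere S^2.)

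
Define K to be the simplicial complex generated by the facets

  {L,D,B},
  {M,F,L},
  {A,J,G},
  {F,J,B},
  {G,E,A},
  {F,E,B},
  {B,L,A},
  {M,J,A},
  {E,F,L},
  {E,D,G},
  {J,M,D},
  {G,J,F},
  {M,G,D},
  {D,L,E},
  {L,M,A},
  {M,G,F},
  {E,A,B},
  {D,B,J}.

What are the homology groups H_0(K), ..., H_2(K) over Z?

H_0 ≅ Z,  H_1 ≅ Z ⊕ Z/2,  H_2 = 0.

Order the vertices as A < B < D < E < F < G < J < L < M. Listing each simplex with vertices in this order, K has dimension 2 with simplices:

  0-simplices (9): A, B, D, E, F, G, J, L, M
  1-simplices (27): AB, AE, AG, AJ, AL, AM, BD, BE, BF, BJ, BL, DE, DG, DJ, DL, DM, EF, EG, EL, FG, FJ, FL, FM, GJ, GM, JM, LM
  2-simplices (18): ABE, ABL, AEG, AGJ, AJM, ALM, BDJ, BDL, BEF, BFJ, DEG, DEL, DGM, DJM, EFL, FGJ, FGM, FLM

Hence C_0 ≅ Z^9, C_1 ≅ Z^27, C_2 ≅ Z^18.

∂_1: C_1 → C_0 is given by ∂[p,q] = [q] − [p].
As a 9×27 matrix over Z this has rank 8, with invariant factors (1,1,1,1,1,1,1,1).

The boundary map ∂_2: C_2 → C_1 sends each 2-simplex [p,q,r] to [q,r] − [p,r] + [p,q]. For instance
  ∂AGJ = GJ − AJ + AG,
  ∂FGM = GM − FM + FG.
The resulting 27×18 matrix has rank 18, and its Smith normal form has invariant factors (1,1,1,1,1,1,1,1,1,1,1,1,1,1,1,1,1,2).

From H_k ≅ ker(∂_k) / im(∂_{k+1}) we obtain:

  H_0: rank C_0 − rank ∂_1 = 9 − 8 = 1, and the invariant factors of ∂_1 are all 1, so H_0 ≅ Z.
  H_1: rank ker ∂_1 − rank ∂_2 = (27 − 8) − 18 = 1, and ∂_2 has invariant factor 2 > 1, so H_1 ≅ Z ⊕ Z/2.
  H_2: rank ker ∂_2 − rank ∂_3 = (18 − 18) − 0 = 0, and there is no ∂_3, so H_2 ≅ 0.

As a check, the Euler characteristic is 9 − 27 + 18 = 0, which agrees with 1 − 1 + 0 = 0.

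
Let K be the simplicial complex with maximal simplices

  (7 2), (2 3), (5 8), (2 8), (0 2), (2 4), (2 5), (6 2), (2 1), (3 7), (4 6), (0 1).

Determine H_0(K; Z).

We work with the vertex ordering 0 < 1 < 2 < 3 < 4 < 5 < 6 < 7 < 8. The simplices of K, each written with vertices in increasing order, are:

  0-simplices (9): [0], [1], [2], [3], [4], [5], [6], [7], [8]
  1-simplices (12): [0,1], [0,2], [1,2], [2,3], [2,4], [2,5], [2,6], [2,7], [2,8], [3,7], [4,6], [5,8]

giving chain groups C_0 ≅ Z^9, C_1 ≅ Z^12.

∂_1: C_1 → C_0 sends each edge [p,q] (with p < q) to q − p. For instance
  ∂[4,6] = [6] − [4].
The 9×12 boundary matrix has rank 8 and Smith normal form diag(1,1,1,1,1,1,1,1).

Computing H_k = (kernel of ∂_k) / (image of ∂_{k+1}):

  H_0: rank C_0 − rank ∂_1 = 9 − 8 = 1, and the invariant factors of ∂_1 are all 1, so H_0 ≅ Z.

H_0 ≅ Z.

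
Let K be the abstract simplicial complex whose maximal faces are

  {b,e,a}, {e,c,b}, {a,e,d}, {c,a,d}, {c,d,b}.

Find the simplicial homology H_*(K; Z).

H_0 = Z,  H_1 = Z,  H_2 = 0.

Fix the vertex order a < b < c < d < e and write every simplex with vertices in increasing order. Then dim K = 2 and the simplices of K are:

  0-simplices (5): a, b, c, d, e
  1-simplices (10): ab, ac, ad, ae, bc, bd, be, cd, ce, de
  2-simplices (5): abe, acd, ade, bcd, bce

so the chain groups are C_0 ≅ Z^5, C_1 ≅ Z^10, C_2 ≅ Z^5.

The boundary map ∂_1: C_1 → C_0 is given by ∂[p,q] = [q] − [p].
The resulting 5×10 matrix has rank 4, and its Smith normal form has invariant factors (1,1,1,1).

The boundary map ∂_2: C_2 → C_1 maps a triangle to the signed sum of its edges. For instance
  ∂abe = be − ae + ab,
  ∂bce = ce − be + bc.
The resulting 10×5 matrix has rank 5, and its Smith normal form has invariant factors (1,1,1,1,1).

Reading off H_k = ker ∂_k / im ∂_{k+1}:

  H_0: rank C_0 − rank ∂_1 = 5 − 4 = 1, and the invariant factors of ∂_1 are all 1, so H_0 = Z.
  H_1: rank ker ∂_1 − rank ∂_2 = (10 − 4) − 5 = 1, and the invariant factors of ∂_2 are all 1, so H_1 = Z.
  H_2: rank ker ∂_2 − rank ∂_3 = (5 − 5) − 0 = 0, and there is no ∂_3, so H_2 = 0.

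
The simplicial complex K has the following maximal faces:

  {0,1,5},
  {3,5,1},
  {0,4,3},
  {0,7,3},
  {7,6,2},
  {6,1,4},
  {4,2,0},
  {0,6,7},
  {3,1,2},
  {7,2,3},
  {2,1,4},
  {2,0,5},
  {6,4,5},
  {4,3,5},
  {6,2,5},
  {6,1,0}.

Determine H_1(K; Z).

Fix the vertex order 0 < 1 < 2 < 3 < 4 < 5 < 6 < 7 and write every simplex with vertices in increasing order. Then dim K = 2 and the simplices of K are:

  0-simplices (8): [0], [1], [2], [3], [4], [5], [6], [7]
  1-simplices (24): (24 of them)
  2-simplices (16): [0,1,5], [0,1,6], [0,2,4], [0,2,5], [0,3,4], [0,3,7], [0,6,7], [1,2,3], [1,2,4], [1,3,5], [1,4,6], [2,3,7], [2,5,6], [2,6,7], [3,4,5], [4,5,6]

Hence C_0 ≅ Z^8, C_1 ≅ Z^24, C_2 ≅ Z^16.

∂_1: C_1 → C_0 is given by ∂[p,q] = [q] − [p].
The resulting 8×24 matrix has rank 7, and its Smith normal form has invariant factors (1,1,1,1,1,1,1).

Boundary ∂_2: C_2 → C_1 sends each 2-simplex [p,q,r] to [q,r] − [p,r] + [p,q]. For instance
  ∂[2,5,6] = [5,6] − [2,6] + [2,5],
  ∂[0,1,6] = [1,6] − [0,6] + [0,1].
This gives a 24×16 integer matrix of rank 15; reducing to Smith normal form yields diagonal entries (1,1,1,1,1,1,1,1,1,1,1,1,1,1,1).

Computing H_k = (kernel of ∂_k) / (image of ∂_{k+1}):

  H_1: rank ker ∂_1 − rank ∂_2 = (24 − 7) − 15 = 2, and the invariant factors of ∂_2 are all 1, so H_1 ≅ Z^2.

H_1 = Z^2.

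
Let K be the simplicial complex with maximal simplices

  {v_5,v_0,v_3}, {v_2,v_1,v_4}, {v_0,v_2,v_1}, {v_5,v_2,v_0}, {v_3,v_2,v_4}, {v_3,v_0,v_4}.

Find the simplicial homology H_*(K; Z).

H_0 = Z,  H_1 = Z,  H_2 = 0.

Fix the vertex order v_0 < v_1 < v_2 < v_3 < v_4 < v_5 and write every simplex with vertices in increasing order. Then dim K = 2 and the simplices of K are:

  0-simplices (6): [v_0], [v_1], [v_2], [v_3], [v_4], [v_5]
  1-simplices (12): [v_0,v_1], [v_0,v_2], [v_0,v_3], [v_0,v_4], [v_0,v_5], [v_1,v_2], [v_1,v_4], [v_2,v_3], [v_2,v_4], [v_2,v_5], [v_3,v_4], [v_3,v_5]
  2-simplices (6): [v_0,v_1,v_2], [v_0,v_2,v_5], [v_0,v_3,v_4], [v_0,v_3,v_5], [v_1,v_2,v_4], [v_2,v_3,v_4]

Hence C_0 ≅ Z^6, C_1 ≅ Z^12, C_2 ≅ Z^6.

∂_1: C_1 → C_0 is given by ∂[p,q] = [q] − [p].
As a 6×12 matrix over Z this has rank 5, with invariant factors (1,1,1,1,1).

The boundary map ∂_2: C_2 → C_1 maps a triangle to the signed sum of its edges. For instance
  ∂[v_0,v_2,v_5] = [v_2,v_5] − [v_0,v_5] + [v_0,v_2],
  ∂[v_0,v_1,v_2] = [v_1,v_2] − [v_0,v_2] + [v_0,v_1].
The 12×6 boundary matrix has rank 6 and Smith normal form diag(1,1,1,1,1,1).

Now H_k = ker ∂_k / im ∂_{k+1}, so:

  H_0: rank C_0 − rank ∂_1 = 6 − 5 = 1, and the invariant factors of ∂_1 are all 1, so H_0 = Z.
  H_1: rank ker ∂_1 − rank ∂_2 = (12 − 5) − 6 = 1, and the invariant factors of ∂_2 are all 1, so H_1 = Z.
  H_2: rank ker ∂_2 − rank ∂_3 = (6 − 6) − 0 = 0, and there is no ∂_3, so H_2 = 0.

As a check, the Euler characteristic is 6 − 12 + 6 = 0, which agrees with 1 − 1 + 0 = 0.
(K is a triangulation of the cylinder S^1 x I.)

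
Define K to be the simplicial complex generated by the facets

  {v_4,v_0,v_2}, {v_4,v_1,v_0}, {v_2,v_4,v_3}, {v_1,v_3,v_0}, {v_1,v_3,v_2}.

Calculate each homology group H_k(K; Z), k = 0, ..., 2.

K has 5 vertices, 10 edges, 5 triangles.
rank ∂_0 = 0, rank ∂_1 = 4 ⇒ b_0 = 5 − 0 − 4 = 1; all invariant factors of ∂_1 are 1 so no torsion. So H_0 ≅ Z.
rank ∂_1 = 4, rank ∂_2 = 5 ⇒ b_1 = 10 − 4 − 5 = 1; all invariant factors of ∂_2 are 1 so no torsion. So H_1 ≅ Z.
rank ∂_2 = 5, rank ∂_3 = 0 ⇒ b_2 = 5 − 5 − 0 = 0. So H_2 ≅ 0.

H_0 = Z,  H_1 = Z,  H_2 = 0.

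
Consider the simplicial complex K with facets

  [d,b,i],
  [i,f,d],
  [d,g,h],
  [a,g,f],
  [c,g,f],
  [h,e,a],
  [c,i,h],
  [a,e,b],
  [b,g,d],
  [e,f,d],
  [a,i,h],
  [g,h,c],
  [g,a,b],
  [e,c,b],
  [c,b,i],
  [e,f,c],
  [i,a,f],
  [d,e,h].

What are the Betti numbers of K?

K has 9 vertices, 27 edges, 18 triangles.
rank ∂_0 = 0, rank ∂_1 = 8 ⇒ b_0 = 9 − 0 − 8 = 1; all invariant factors of ∂_1 are 1 so no torsion. So H_0 = Z.
rank ∂_1 = 8, rank ∂_2 = 17 ⇒ b_1 = 27 − 8 − 17 = 2; all invariant factors of ∂_2 are 1 so no torsion. So H_1 = Z^2.
rank ∂_2 = 17, rank ∂_3 = 0 ⇒ b_2 = 18 − 17 − 0 = 1. So H_2 = Z.

b_0 = 1, b_1 = 2, b_2 = 1.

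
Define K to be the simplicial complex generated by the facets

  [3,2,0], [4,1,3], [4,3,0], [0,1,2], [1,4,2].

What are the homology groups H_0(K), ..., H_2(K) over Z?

We work with the vertex ordering 0 < 1 < 2 < 3 < 4. The simplices of K, each written with vertices in increasing order, are:

  0-simplices (5): [0], [1], [2], [3], [4]
  1-simplices (10): [0,1], [0,2], [0,3], [0,4], [1,2], [1,3], [1,4], [2,3], [2,4], [3,4]
  2-simplices (5): [0,1,2], [0,2,3], [0,3,4], [1,2,4], [1,3,4]

so the chain groups are C_0 ≅ Z^5, C_1 ≅ Z^10, C_2 ≅ Z^5.

The boundary map ∂_1: C_1 → C_0 sends each edge [p,q] (with p < q) to q − p.
As a 5×10 matrix over Z this has rank 4, with invariant factors (1,1,1,1).

Boundary ∂_2: C_2 → C_1 acts by ∂[p,q,r] = [q,r] − [p,r] + [p,q]. For instance
  ∂[0,1,2] = [1,2] − [0,2] + [0,1],
  ∂[0,2,3] = [2,3] − [0,3] + [0,2].
The 10×5 boundary matrix has rank 5 and Smith normal form diag(1,1,1,1,1).

From H_k ≅ ker(∂_k) / im(∂_{k+1}) we obtain:

  H_0: rank C_0 − rank ∂_1 = 5 − 4 = 1, and the invariant factors of ∂_1 are all 1, so H_0 ≅ Z.
  H_1: rank ker ∂_1 − rank ∂_2 = (10 − 4) − 5 = 1, and the invariant factors of ∂_2 are all 1, so H_1 ≅ Z.
  H_2: rank ker ∂_2 − rank ∂_3 = (5 − 5) − 0 = 0, and there is no ∂_3, so H_2 ≅ 0.

H_0 = Z,  H_1 = Z,  H_2 = 0.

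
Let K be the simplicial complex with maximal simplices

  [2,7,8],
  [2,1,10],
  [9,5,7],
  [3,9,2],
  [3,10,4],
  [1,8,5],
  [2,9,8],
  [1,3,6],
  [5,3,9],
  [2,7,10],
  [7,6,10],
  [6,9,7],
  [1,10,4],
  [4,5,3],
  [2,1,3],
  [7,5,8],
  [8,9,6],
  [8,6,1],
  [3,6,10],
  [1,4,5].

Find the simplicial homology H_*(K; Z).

H_0 ≅ Z,  H_1 ≅ Z ⊕ Z/2,  H_2 = 0.

Fix the vertex order 1 < 2 < 3 < 4 < 5 < 6 < 7 < 8 < 9 < 10 and write every simplex with vertices in increasing order. Then dim K = 2 and the simplices of K are:

  0-simplices (10): [1], [2], [3], [4], [5], [6], [7], [8], [9], [10]
  1-simplices (30): (30 of them)
  2-simplices (20): (20 of them)

Hence C_0 ≅ Z^10, C_1 ≅ Z^30, C_2 ≅ Z^20.

Boundary ∂_1: C_1 → C_0 is given by ∂[p,q] = [q] − [p]. For instance
  ∂[3,6] = [6] − [3].
This gives a 10×30 integer matrix of rank 9; reducing to Smith normal form yields diagonal entries (1,1,1,1,1,1,1,1,1).

∂_2: C_2 → C_1 maps a triangle to the signed sum of its edges. For instance
  ∂[1,4,10] = [4,10] − [1,10] + [1,4],
  ∂[2,3,9] = [3,9] − [2,9] + [2,3].
This gives a 30×20 integer matrix of rank 20; reducing to Smith normal form yields diagonal entries (1,1,1,1,1,1,1,1,1,1,1,1,1,1,1,1,1,1,1,2).

Computing H_k = (kernel of ∂_k) / (image of ∂_{k+1}):

  H_0: rank C_0 − rank ∂_1 = 10 − 9 = 1, and the invariant factors of ∂_1 are all 1, so H_0 = Z.
  H_1: rank ker ∂_1 − rank ∂_2 = (30 − 9) − 20 = 1, and ∂_2 has invariant factor 2 > 1, so H_1 = Z ⊕ Z/2.
  H_2: rank ker ∂_2 − rank ∂_3 = (20 − 20) − 0 = 0, and there is no ∂_3, so H_2 = 0.

As a check, the Euler characteristic is 10 − 30 + 20 = 0, which agrees with 1 − 1 + 0 = 0.
(K is a triangulation of the Klein bottle.)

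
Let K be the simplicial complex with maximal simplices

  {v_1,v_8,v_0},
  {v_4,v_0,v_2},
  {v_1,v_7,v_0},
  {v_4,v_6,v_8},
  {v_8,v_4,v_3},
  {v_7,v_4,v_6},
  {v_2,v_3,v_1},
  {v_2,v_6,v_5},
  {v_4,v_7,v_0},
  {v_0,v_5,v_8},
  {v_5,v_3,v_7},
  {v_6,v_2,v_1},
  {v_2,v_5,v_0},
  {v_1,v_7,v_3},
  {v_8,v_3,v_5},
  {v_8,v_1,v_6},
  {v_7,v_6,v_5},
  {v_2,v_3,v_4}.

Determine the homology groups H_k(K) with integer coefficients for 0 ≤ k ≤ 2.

We work with the vertex ordering v_0 < v_1 < v_2 < v_3 < v_4 < v_5 < v_6 < v_7 < v_8. The simplices of K, each written with vertices in increasing order, are:

  0-simplices (9): [v_0], [v_1], [v_2], [v_3], [v_4], [v_5], [v_6], [v_7], [v_8]
  1-simplices (27): (27 of them)
  2-simplices (18): (18 of them)

giving chain groups C_0 ≅ Z^9, C_1 ≅ Z^27, C_2 ≅ Z^18.

The boundary map ∂_1: C_1 → C_0 sends each edge [p,q] (with p < q) to q − p. For instance
  ∂[v_4,v_8] = [v_8] − [v_4].
The 9×27 boundary matrix has rank 8 and Smith normal form diag(1,1,1,1,1,1,1,1).

The boundary map ∂_2: C_2 → C_1 acts by ∂[p,q,r] = [q,r] − [p,r] + [p,q]. For instance
  ∂[v_0,v_2,v_4] = [v_2,v_4] − [v_0,v_4] + [v_0,v_2],
  ∂[v_5,v_6,v_7] = [v_6,v_7] − [v_5,v_7] + [v_5,v_6].
The 27×18 boundary matrix has rank 17 and Smith normal form diag(1,1,1,1,1,1,1,1,1,1,1,1,1,1,1,1,1).

Computing H_k = (kernel of ∂_k) / (image of ∂_{k+1}):

  H_0: rank C_0 − rank ∂_1 = 9 − 8 = 1, and the invariant factors of ∂_1 are all 1, so H_0 = Z.
  H_1: rank ker ∂_1 − rank ∂_2 = (27 − 8) − 17 = 2, and the invariant factors of ∂_2 are all 1, so H_1 = Z^2.
  H_2: rank ker ∂_2 − rank ∂_3 = (18 − 17) − 0 = 1, and there is no ∂_3, so H_2 = Z.

(K is a triangulation of the torus T^2.)

H_0 ≅ Z,  H_1 ≅ Z^2,  H_2 ≅ Z.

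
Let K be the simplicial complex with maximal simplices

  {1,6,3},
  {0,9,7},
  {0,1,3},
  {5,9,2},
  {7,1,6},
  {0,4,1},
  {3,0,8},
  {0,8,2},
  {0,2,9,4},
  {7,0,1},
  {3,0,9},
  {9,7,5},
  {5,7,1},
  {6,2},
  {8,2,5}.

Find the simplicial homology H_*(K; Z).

Fix the vertex order 0 < 1 < 2 < 3 < 4 < 5 < 6 < 7 < 8 < 9 and write every simplex with vertices in increasing order. Then dim K = 3 and the simplices of K are:

  0-simplices (10): [0], [1], [2], [3], [4], [5], [6], [7], [8], [9]
  1-simplices (26): (26 of them)
  2-simplices (17): [0,1,3], [0,1,4], [0,1,7], [0,2,4], [0,2,8], [0,2,9], [0,3,8], [0,3,9], [0,4,9], [0,7,9], [1,3,6], [1,5,7], [1,6,7], [2,4,9], [2,5,8], [2,5,9], [5,7,9]
  3-simplices (1): [0,2,4,9]

giving chain groups C_0 ≅ Z^10, C_1 ≅ Z^26, C_2 ≅ Z^17, C_3 ≅ Z^1.

The boundary map ∂_1: C_1 → C_0 is given by ∂[p,q] = [q] − [p]. For instance
  ∂[5,8] = [8] − [5].
As a 10×26 matrix over Z this has rank 9, with invariant factors (1,1,1,1,1,1,1,1,1).

Boundary ∂_2: C_2 → C_1 acts by ∂[p,q,r] = [q,r] − [p,r] + [p,q]. For instance
  ∂[2,5,8] = [5,8] − [2,8] + [2,5],
  ∂[0,4,9] = [4,9] − [0,9] + [0,4].
As a 26×17 matrix over Z this has rank 16, with invariant factors (1,1,1,1,1,1,1,1,1,1,1,1,1,1,1,1).

The boundary map ∂_3: C_3 → C_2 sends each 3-simplex σ to the alternating sum Σ_i (−1)^i (σ with its i-th vertex removed). For instance
  ∂[0,2,4,9] = [2,4,9] − [0,4,9] + [0,2,9] − [0,2,4].
As a 17×1 matrix over Z this has rank 1, with invariant factors (1).

Reading off H_k = ker ∂_k / im ∂_{k+1}:

  H_0: rank C_0 − rank ∂_1 = 10 − 9 = 1, and the invariant factors of ∂_1 are all 1, so H_0 ≅ Z.
  H_1: rank ker ∂_1 − rank ∂_2 = (26 − 9) − 16 = 1, and the invariant factors of ∂_2 are all 1, so H_1 ≅ Z.
  H_2: rank ker ∂_2 − rank ∂_3 = (17 − 16) − 1 = 0, and the invariant factors of ∂_3 are all 1, so H_2 ≅ 0.
  H_3: rank ker ∂_3 − rank ∂_4 = (1 − 1) − 0 = 0, and there is no ∂_4, so H_3 ≅ 0.

H_0 = Z,  H_1 = Z,  H_2 = 0,  H_3 = 0.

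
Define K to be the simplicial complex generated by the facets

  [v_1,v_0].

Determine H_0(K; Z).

H_0 ≅ Z.

Order the vertices as v_0 < v_1. Listing each simplex with vertices in this order, K has dimension 1 with simplices:

  0-simplices (2): [v_0], [v_1]
  1-simplices (1): [v_0,v_1]

so the chain groups are C_0 ≅ Z^2, C_1 ≅ Z^1.

∂_1: C_1 → C_0 maps an edge to its endpoints' difference, ∂[p,q] = q − p.
The 2×1 boundary matrix has rank 1 and Smith normal form diag(1).

Reading off H_k = ker ∂_k / im ∂_{k+1}:

  H_0: rank C_0 − rank ∂_1 = 2 − 1 = 1, and the invariant factors of ∂_1 are all 1, so H_0 ≅ Z.

(K is a triangulation of the 1-simplex.)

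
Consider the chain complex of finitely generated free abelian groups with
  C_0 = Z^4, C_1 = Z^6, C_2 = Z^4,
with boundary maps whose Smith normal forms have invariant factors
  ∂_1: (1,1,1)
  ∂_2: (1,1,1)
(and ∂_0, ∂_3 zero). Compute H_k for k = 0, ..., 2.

H_0: b_0 = 4 − 0 − 3 = 1; torsion from ∂_1 factors > 1: none. So H_0 = Z.
H_1: b_1 = 6 − 3 − 3 = 0; torsion from ∂_2 factors > 1: none. So H_1 = 0.
H_2: b_2 = 4 − 3 − 0 = 1; torsion from ∂_3 factors > 1: none. So H_2 = Z.

H_0 = Z,  H_1 = 0,  H_2 = Z.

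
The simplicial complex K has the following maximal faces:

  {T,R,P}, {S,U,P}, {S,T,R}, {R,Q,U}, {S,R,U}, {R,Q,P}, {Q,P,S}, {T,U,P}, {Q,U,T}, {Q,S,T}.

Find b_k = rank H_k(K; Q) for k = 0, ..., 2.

Take the total order P < Q < R < S < T < U on the vertex set. Then K (dimension 2) consists of the simplices:

  0-simplices (6): P, Q, R, S, T, U
  1-simplices (15): PQ, PR, PS, PT, PU, QR, QS, QT, QU, RS, RT, RU, ST, SU, TU
  2-simplices (10): PQR, PQS, PRT, PSU, PTU, QRU, QST, QTU, RST, RSU

so the chain groups are C_0 ≅ Z^6, C_1 ≅ Z^15, C_2 ≅ Z^10.

Boundary ∂_1: C_1 → C_0 is given by ∂[p,q] = [q] − [p]. For instance
  ∂RT = T − R.
As a 6×15 matrix over Z this has rank 5, with invariant factors (1,1,1,1,1).

The boundary map ∂_2: C_2 → C_1 sends each 2-simplex [p,q,r] to [q,r] − [p,r] + [p,q]. For instance
  ∂PTU = TU − PU + PT,
  ∂QST = ST − QT + QS.
This gives a 15×10 integer matrix of rank 10; reducing to Smith normal form yields diagonal entries (1,1,1,1,1,1,1,1,1,2).

From H_k ≅ ker(∂_k) / im(∂_{k+1}) we obtain:

  H_0: rank C_0 − rank ∂_1 = 6 − 5 = 1, and the invariant factors of ∂_1 are all 1, so H_0 ≅ Z.
  H_1: rank ker ∂_1 − rank ∂_2 = (15 − 5) − 10 = 0, and ∂_2 has invariant factor 2 > 1, so H_1 ≅ Z/2.
  H_2: rank ker ∂_2 − rank ∂_3 = (10 − 10) − 0 = 0, and there is no ∂_3, so H_2 ≅ 0.

Hence the Betti numbers are b_0 = 1, b_1 = 0, b_2 = 0.

b_0 = 1, b_1 = 0, b_2 = 0.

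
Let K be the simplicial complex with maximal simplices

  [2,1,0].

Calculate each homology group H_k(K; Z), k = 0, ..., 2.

H_0 = Z,  H_1 = 0,  H_2 = 0.

K has 3 vertices, 3 edges, 1 triangle.
rank ∂_0 = 0, rank ∂_1 = 2 ⇒ b_0 = 3 − 0 − 2 = 1; all invariant factors of ∂_1 are 1 so no torsion. So H_0 ≅ Z.
rank ∂_1 = 2, rank ∂_2 = 1 ⇒ b_1 = 3 − 2 − 1 = 0; all invariant factors of ∂_2 are 1 so no torsion. So H_1 ≅ 0.
rank ∂_2 = 1, rank ∂_3 = 0 ⇒ b_2 = 1 − 1 − 0 = 0. So H_2 ≅ 0.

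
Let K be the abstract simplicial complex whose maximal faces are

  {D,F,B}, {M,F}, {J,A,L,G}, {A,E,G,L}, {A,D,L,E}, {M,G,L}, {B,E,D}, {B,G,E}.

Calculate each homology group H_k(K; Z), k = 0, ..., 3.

We work with the vertex ordering A < B < D < E < F < G < J < L < M. The simplices of K, each written with vertices in increasing order, are:

  0-simplices (9): A, B, D, E, F, G, J, L, M
  1-simplices (20): AD, AE, AG, AJ, AL, BD, BE, BF, BG, DE, DF, DL, EG, EL, FM, GJ, GL, GM, JL, LM
  2-simplices (14): ADE, ADL, AEG, AEL, AGJ, AGL, AJL, BDE, BDF, BEG, DEL, EGL, GJL, GLM
  3-simplices (3): ADEL, AEGL, AGJL

so the chain groups are C_0 ≅ Z^9, C_1 ≅ Z^20, C_2 ≅ Z^14, C_3 ≅ Z^3.

∂_1: C_1 → C_0 is given by ∂[p,q] = [q] − [p].
As a 9×20 matrix over Z this has rank 8, with invariant factors (1,1,1,1,1,1,1,1).

Boundary ∂_2: C_2 → C_1 acts by ∂[p,q,r] = [q,r] − [p,r] + [p,q]. For instance
  ∂ADE = DE − AE + AD,
  ∂AGJ = GJ − AJ + AG.
The 20×14 boundary matrix has rank 11 and Smith normal form diag(1,1,1,1,1,1,1,1,1,1,1).

Boundary ∂_3: C_3 → C_2 sends each 3-simplex σ to the alternating sum Σ_i (−1)^i (σ with its i-th vertex removed). For instance
  ∂AGJL = GJL − AJL + AGL − AGJ,
  ∂AEGL = EGL − AGL + AEL − AEG.
This gives a 14×3 integer matrix of rank 3; reducing to Smith normal form yields diagonal entries (1,1,1).

From H_k ≅ ker(∂_k) / im(∂_{k+1}) we obtain:

  H_0: rank C_0 − rank ∂_1 = 9 − 8 = 1, and the invariant factors of ∂_1 are all 1, so H_0 ≅ Z.
  H_1: rank ker ∂_1 − rank ∂_2 = (20 − 8) − 11 = 1, and the invariant factors of ∂_2 are all 1, so H_1 ≅ Z.
  H_2: rank ker ∂_2 − rank ∂_3 = (14 − 11) − 3 = 0, and the invariant factors of ∂_3 are all 1, so H_2 ≅ 0.
  H_3: rank ker ∂_3 − rank ∂_4 = (3 − 3) − 0 = 0, and there is no ∂_4, so H_3 ≅ 0.

H_0 ≅ Z,  H_1 ≅ Z,  H_2 = 0,  H_3 = 0.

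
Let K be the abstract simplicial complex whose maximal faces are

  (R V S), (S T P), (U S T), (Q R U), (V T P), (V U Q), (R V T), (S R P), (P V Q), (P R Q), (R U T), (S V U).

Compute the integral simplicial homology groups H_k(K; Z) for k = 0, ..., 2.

H_0 = Z,  H_1 = Z_2,  H_2 = 0.

Order the vertices as P < Q < R < S < T < U < V. Listing each simplex with vertices in this order, K has dimension 2 with simplices:

  0-simplices (7): P, Q, R, S, T, U, V
  1-simplices (18): PQ, PR, PS, PT, PV, QR, QU, QV, RS, RT, RU, RV, ST, SU, SV, TU, TV, UV
  2-simplices (12): PQR, PQV, PRS, PST, PTV, QRU, QUV, RSV, RTU, RTV, STU, SUV

Hence C_0 ≅ Z^7, C_1 ≅ Z^18, C_2 ≅ Z^12.

Boundary ∂_1: C_1 → C_0 maps an edge to its endpoints' difference, ∂[p,q] = q − p. For instance
  ∂PQ = Q − P.
The 7×18 boundary matrix has rank 6 and Smith normal form diag(1,1,1,1,1,1).

∂_2: C_2 → C_1 acts by ∂[p,q,r] = [q,r] − [p,r] + [p,q]. For instance
  ∂PQV = QV − PV + PQ,
  ∂QUV = UV − QV + QU.
The resulting 18×12 matrix has rank 12, and its Smith normal form has invariant factors (1,1,1,1,1,1,1,1,1,1,1,2).

Reading off H_k = ker ∂_k / im ∂_{k+1}:

  H_0: rank C_0 − rank ∂_1 = 7 − 6 = 1, and the invariant factors of ∂_1 are all 1, so H_0 = Z.
  H_1: rank ker ∂_1 − rank ∂_2 = (18 − 6) − 12 = 0, and ∂_2 has invariant factor 2 > 1, so H_1 = Z_2.
  H_2: rank ker ∂_2 − rank ∂_3 = (12 − 12) − 0 = 0, and there is no ∂_3, so H_2 = 0.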